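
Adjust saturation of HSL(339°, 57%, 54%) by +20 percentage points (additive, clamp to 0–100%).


Original S = 57%
Adjustment = +20 percentage points
New S = 57 + (20) = 77
Clamp to [0, 100] → 77
= HSL(339°, 77%, 54%)


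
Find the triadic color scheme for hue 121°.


Triadic: equally spaced at 120° intervals
H1 = 121°
H2 = (121 + 120) mod 360 = 241°
H3 = (121 + 240) mod 360 = 1°
Triadic = 121°, 241°, 1°


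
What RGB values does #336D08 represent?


33 → 51 (R)
6D → 109 (G)
08 → 8 (B)
= RGB(51, 109, 8)


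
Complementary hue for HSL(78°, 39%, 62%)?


Complement = opposite side of color wheel = hue + 180°
H' = (78 + 180) mod 360 = 258°
S and L unchanged.
= HSL(258°, 39%, 62%)


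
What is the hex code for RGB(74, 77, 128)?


R = 74 → 4A (hex)
G = 77 → 4D (hex)
B = 128 → 80 (hex)
Hex = #4A4D80


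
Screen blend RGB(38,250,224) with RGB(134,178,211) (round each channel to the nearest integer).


Screen: C = 255 - (255-A)×(255-B)/255, rounded to nearest integer
R: 255 - (255-38)×(255-134)/255 = 255 - 26257/255 ≈ 255 - 102.969 = 152.031 → 152
G: 255 - (255-250)×(255-178)/255 = 255 - 385/255 ≈ 255 - 1.510 = 253.490 → 253
B: 255 - (255-224)×(255-211)/255 = 255 - 1364/255 ≈ 255 - 5.349 = 249.651 → 250
= RGB(152, 253, 250)


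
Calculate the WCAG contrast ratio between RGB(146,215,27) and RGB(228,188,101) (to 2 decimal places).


Linearize each sRGB channel c=v/255: c/12.92 if c ≤ 0.04045 else ((c+0.055)/1.055)^2.4
L = 0.2126×R_lin + 0.7152×G_lin + 0.0722×B_lin
Color 1 (146,215,27):
  R=146: 146/255≈0.5725 > 0.04045 → ((0.5725+0.055)/1.055)^2.4 ≈ 0.28744
  G=215: 215/255≈0.8431 > 0.04045 → ((0.8431+0.055)/1.055)^2.4 ≈ 0.67954
  B=27: 27/255≈0.1059 > 0.04045 → ((0.1059+0.055)/1.055)^2.4 ≈ 0.01096
  L1 = 0.2126×0.28744 + 0.7152×0.67954 + 0.0722×0.01096 ≈ 0.54791
Color 2 (228,188,101):
  R=228: 228/255≈0.8941 > 0.04045 → ((0.8941+0.055)/1.055)^2.4 ≈ 0.77582
  G=188: 188/255≈0.7373 > 0.04045 → ((0.7373+0.055)/1.055)^2.4 ≈ 0.50289
  B=101: 101/255≈0.3961 > 0.04045 → ((0.3961+0.055)/1.055)^2.4 ≈ 0.13014
  L2 = 0.2126×0.77582 + 0.7152×0.50289 + 0.0722×0.13014 ≈ 0.53400
Lighter = 0.54791, Darker = 0.53400
Ratio = (L_lighter + 0.05) / (L_darker + 0.05)
Ratio = (0.54791 + 0.05) / (0.53400 + 0.05) = 0.59791 / 0.58400 ≈ 1.0238
Ratio ≈ 1.02:1


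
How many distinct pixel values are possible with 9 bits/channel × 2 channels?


Total bits = 9 bits/channel × 2 channels = 18 bits
Distinct pixel values = 2^18
= 262,144 pixel values


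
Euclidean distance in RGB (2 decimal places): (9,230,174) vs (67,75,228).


d = √[(R₁-R₂)² + (G₁-G₂)² + (B₁-B₂)²]
d = √[(9-67)² + (230-75)² + (174-228)²]
d = √[3364 + 24025 + 2916]
d = √30305
d ≈ 174.08


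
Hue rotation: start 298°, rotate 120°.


New hue = (H + rotation) mod 360
New hue = (298 + 120) mod 360
= 418 mod 360
= 58°


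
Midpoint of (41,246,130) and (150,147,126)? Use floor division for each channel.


Midpoint: each channel = ⌊(C₁+C₂)/2⌋
R: ⌊(41+150)/2⌋ = 95
G: ⌊(246+147)/2⌋ = 196
B: ⌊(130+126)/2⌋ = 128
= RGB(95, 196, 128)


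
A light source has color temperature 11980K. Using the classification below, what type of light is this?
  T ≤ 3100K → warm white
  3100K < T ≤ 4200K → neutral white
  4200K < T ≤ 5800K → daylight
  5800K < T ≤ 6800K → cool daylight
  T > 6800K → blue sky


Temperature: 11980K
11980K > 6800K → blue sky
Classification: blue sky


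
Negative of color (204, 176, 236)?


Invert: (255-R, 255-G, 255-B)
R: 255-204 = 51
G: 255-176 = 79
B: 255-236 = 19
= RGB(51, 79, 19)


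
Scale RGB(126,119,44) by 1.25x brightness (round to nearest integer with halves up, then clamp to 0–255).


Multiply each channel by 1.25, round half up, clamp to [0, 255]
R: 126×1.25 = 157.5 → round → 158
G: 119×1.25 = 148.75 → round → 149
B: 44×1.25 = 55
= RGB(158, 149, 55)


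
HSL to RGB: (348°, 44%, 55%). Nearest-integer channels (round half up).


H=348°, S=0.44, L=0.55
C = (1-|2L-1|)×S = (1-|0.10|)×0.44 = 0.396
H' = H/60 = 348/60 ≈ 5.8000; X = C×(1-|H' mod 2 - 1|) = 0.0792
m = L - C/2 = 0.55 - 0.198 = 0.352
Sector ⌊H'⌋ = 5 → (R',G',B') = (0.396, 0.0, 0.0792)
RGB = ((R'+m)×255, (G'+m)×255, (B'+m)×255) = (190.74, 89.76, 109.956)
Round half up → RGB(191, 90, 110)


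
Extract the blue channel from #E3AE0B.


Color: #E3AE0B
R = E3 = 227
G = AE = 174
B = 0B = 11
Blue = 11


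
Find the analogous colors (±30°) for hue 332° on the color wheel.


Base hue: 332°
Left analog: (332 - 30) mod 360 = 302°
Right analog: (332 + 30) mod 360 = 2°
Analogous hues = 302° and 2°


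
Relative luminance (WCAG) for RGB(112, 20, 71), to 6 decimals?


Linearize each channel (sRGB transfer function): c = v/255; c_lin = c/12.92 if c ≤ 0.04045, else ((c+0.055)/1.055)^2.4
  R: 112/255 ≈ 0.439216 > 0.04045 → ((0.439216+0.055)/1.055)^2.4 ≈ 0.162029
  G: 20/255 ≈ 0.078431 > 0.04045 → ((0.078431+0.055)/1.055)^2.4 ≈ 0.006995
  B: 71/255 ≈ 0.278431 > 0.04045 → ((0.278431+0.055)/1.055)^2.4 ≈ 0.063010
R_lin = 0.162029, G_lin = 0.006995, B_lin = 0.063010
L = 0.2126×R + 0.7152×G + 0.0722×B
L = 0.2126×0.162029 + 0.7152×0.006995 + 0.0722×0.063010
L ≈ 0.044000


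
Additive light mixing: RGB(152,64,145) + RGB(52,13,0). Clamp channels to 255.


Additive: each channel = min(255, C₁+C₂)
R: 152+52 = 204 → 204
G: 64+13 = 77 → 77
B: 145+0 = 145 → 145
= RGB(204, 77, 145)


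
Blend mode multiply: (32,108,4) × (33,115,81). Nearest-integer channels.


Multiply: C = A×B/255, rounded to nearest integer
R: 32×33/255 = 1056/255 ≈ 4.141 → 4
G: 108×115/255 = 12420/255 ≈ 48.706 → 49
B: 4×81/255 = 324/255 ≈ 1.271 → 1
= RGB(4, 49, 1)


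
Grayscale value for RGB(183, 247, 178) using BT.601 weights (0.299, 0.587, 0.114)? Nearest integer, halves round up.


Gray = 0.299×R + 0.587×G + 0.114×B
Gray = 0.299×183 + 0.587×247 + 0.114×178
Gray = 54.717 + 144.989 + 20.292
Gray = 219.998 → round half up → 220
Gray = 220


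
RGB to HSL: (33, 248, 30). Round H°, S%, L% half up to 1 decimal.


Normalize: R'=33/255≈0.1294, G'=248/255≈0.9725, B'=30/255≈0.1176
Max=248/255, Min=30/255, Δ=Max-Min=218/255
L = (Max+Min)/2 = (248+30)/510 = 278/510 = 0.54509… → L = 54.5%
L > 0.5 → S = Δ/(2-Max-Min) = 218/(510-248-30) = 218/232 = 0.93965… → S = 94.0%
(the 1/255 factors cancel in S and H, so raw channel differences can be used)
Max is G' → H = 60 × ((B-R)/Δ + 2) = 60 × ((30-33)/218 + 2)
  -3/218 + 2 = -0.0137… + 2 = 1.9862…
  H = 60 × 1.9862… = 119.174…° → H = 119.2°
= HSL(119.2°, 94.0%, 54.5%)


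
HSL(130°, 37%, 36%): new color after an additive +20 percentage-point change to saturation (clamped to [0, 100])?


Original S = 37%
Adjustment = +20 percentage points
New S = 37 + (20) = 57
Clamp to [0, 100] → 57
= HSL(130°, 57%, 36%)


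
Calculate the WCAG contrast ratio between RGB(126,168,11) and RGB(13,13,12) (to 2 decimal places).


Linearize each sRGB channel c=v/255: c/12.92 if c ≤ 0.04045 else ((c+0.055)/1.055)^2.4
L = 0.2126×R_lin + 0.7152×G_lin + 0.0722×B_lin
Color 1 (126,168,11):
  R=126: 126/255≈0.4941 > 0.04045 → ((0.4941+0.055)/1.055)^2.4 ≈ 0.20864
  G=168: 168/255≈0.6588 > 0.04045 → ((0.6588+0.055)/1.055)^2.4 ≈ 0.39157
  B=11: 11/255≈0.0431 > 0.04045 → ((0.0431+0.055)/1.055)^2.4 ≈ 0.00335
  L1 = 0.2126×0.20864 + 0.7152×0.39157 + 0.0722×0.00335 ≈ 0.32465
Color 2 (13,13,12):
  R=13: 13/255≈0.0510 > 0.04045 → ((0.0510+0.055)/1.055)^2.4 ≈ 0.00402
  G=13: 13/255≈0.0510 > 0.04045 → ((0.0510+0.055)/1.055)^2.4 ≈ 0.00402
  B=12: 12/255≈0.0471 > 0.04045 → ((0.0471+0.055)/1.055)^2.4 ≈ 0.00368
  L2 = 0.2126×0.00402 + 0.7152×0.00402 + 0.0722×0.00368 ≈ 0.00400
Lighter = 0.32465, Darker = 0.00400
Ratio = (L_lighter + 0.05) / (L_darker + 0.05)
Ratio = (0.32465 + 0.05) / (0.00400 + 0.05) = 0.37465 / 0.05400 ≈ 6.9380
Ratio ≈ 6.94:1


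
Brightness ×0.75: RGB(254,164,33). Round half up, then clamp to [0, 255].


Multiply each channel by 0.75, round half up, clamp to [0, 255]
R: 254×0.75 = 190.5 → round → 191
G: 164×0.75 = 123
B: 33×0.75 = 24.75 → round → 25
= RGB(191, 123, 25)


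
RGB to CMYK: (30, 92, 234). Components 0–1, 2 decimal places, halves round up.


R'=30/255≈0.1176, G'=92/255≈0.3608, B'=234/255≈0.9176
K = 1 - max(R',G',B') = 1 - 234/255 = 21/255 = 0.08235… → 0.08
(1-R'-K)/(1-K) simplifies to (max-R)/max with max = 234:
C = (234-30)/234 = 204/234 = 0.87179… → 0.87
M = (234-92)/234 = 142/234 = 0.60683… → 0.61
Y = (234-234)/234 = 0/234 = 0 → 0.00
= CMYK(0.87, 0.61, 0.00, 0.08)


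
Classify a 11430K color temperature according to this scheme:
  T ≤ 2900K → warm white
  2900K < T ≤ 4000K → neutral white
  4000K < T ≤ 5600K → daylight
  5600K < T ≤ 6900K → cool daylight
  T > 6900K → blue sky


Temperature: 11430K
11430K > 6900K → blue sky
Classification: blue sky


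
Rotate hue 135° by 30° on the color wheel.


New hue = (H + rotation) mod 360
New hue = (135 + 30) mod 360
= 165 mod 360
= 165°


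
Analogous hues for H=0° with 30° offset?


Base hue: 0°
Left analog: (0 - 30) mod 360 = 330°
Right analog: (0 + 30) mod 360 = 30°
Analogous hues = 330° and 30°


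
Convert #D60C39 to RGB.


D6 → 214 (R)
0C → 12 (G)
39 → 57 (B)
= RGB(214, 12, 57)


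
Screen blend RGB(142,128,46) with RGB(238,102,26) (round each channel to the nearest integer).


Screen: C = 255 - (255-A)×(255-B)/255, rounded to nearest integer
R: 255 - (255-142)×(255-238)/255 = 255 - 1921/255 ≈ 255 - 7.533 = 247.467 → 247
G: 255 - (255-128)×(255-102)/255 = 255 - 19431/255 ≈ 255 - 76.200 = 178.800 → 179
B: 255 - (255-46)×(255-26)/255 = 255 - 47861/255 ≈ 255 - 187.690 = 67.310 → 67
= RGB(247, 179, 67)


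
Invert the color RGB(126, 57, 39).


Invert: (255-R, 255-G, 255-B)
R: 255-126 = 129
G: 255-57 = 198
B: 255-39 = 216
= RGB(129, 198, 216)


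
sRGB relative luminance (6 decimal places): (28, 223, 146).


Linearize each channel (sRGB transfer function): c = v/255; c_lin = c/12.92 if c ≤ 0.04045, else ((c+0.055)/1.055)^2.4
  R: 28/255 ≈ 0.109804 > 0.04045 → ((0.109804+0.055)/1.055)^2.4 ≈ 0.011612
  G: 223/255 ≈ 0.874510 > 0.04045 → ((0.874510+0.055)/1.055)^2.4 ≈ 0.737910
  B: 146/255 ≈ 0.572549 > 0.04045 → ((0.572549+0.055)/1.055)^2.4 ≈ 0.287441
R_lin = 0.011612, G_lin = 0.737910, B_lin = 0.287441
L = 0.2126×R + 0.7152×G + 0.0722×B
L = 0.2126×0.011612 + 0.7152×0.737910 + 0.0722×0.287441
L ≈ 0.550976


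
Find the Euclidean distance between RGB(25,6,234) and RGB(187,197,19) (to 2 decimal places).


d = √[(R₁-R₂)² + (G₁-G₂)² + (B₁-B₂)²]
d = √[(25-187)² + (6-197)² + (234-19)²]
d = √[26244 + 36481 + 46225]
d = √108950
d ≈ 330.08


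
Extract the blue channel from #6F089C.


Color: #6F089C
R = 6F = 111
G = 08 = 8
B = 9C = 156
Blue = 156


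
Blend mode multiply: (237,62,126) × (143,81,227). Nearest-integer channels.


Multiply: C = A×B/255, rounded to nearest integer
R: 237×143/255 = 33891/255 ≈ 132.906 → 133
G: 62×81/255 = 5022/255 ≈ 19.694 → 20
B: 126×227/255 = 28602/255 ≈ 112.165 → 112
= RGB(133, 20, 112)


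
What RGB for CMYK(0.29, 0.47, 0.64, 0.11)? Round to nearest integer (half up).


R = 255 × (1-C) × (1-K) = 255 × 0.71 × 0.89 = 161.1345 → 161
G = 255 × (1-M) × (1-K) = 255 × 0.53 × 0.89 = 120.2835 → 120
B = 255 × (1-Y) × (1-K) = 255 × 0.36 × 0.89 = 81.702 → 82
= RGB(161, 120, 82)


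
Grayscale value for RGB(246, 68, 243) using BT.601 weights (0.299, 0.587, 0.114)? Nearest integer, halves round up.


Gray = 0.299×R + 0.587×G + 0.114×B
Gray = 0.299×246 + 0.587×68 + 0.114×243
Gray = 73.554 + 39.916 + 27.702
Gray = 141.172 → round half up → 141
Gray = 141


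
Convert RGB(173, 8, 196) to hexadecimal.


R = 173 → AD (hex)
G = 8 → 08 (hex)
B = 196 → C4 (hex)
Hex = #AD08C4


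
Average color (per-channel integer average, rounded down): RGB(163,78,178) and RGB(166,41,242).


Midpoint: each channel = ⌊(C₁+C₂)/2⌋
R: ⌊(163+166)/2⌋ = 164
G: ⌊(78+41)/2⌋ = 59
B: ⌊(178+242)/2⌋ = 210
= RGB(164, 59, 210)


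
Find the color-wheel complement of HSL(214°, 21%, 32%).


Complement = opposite side of color wheel = hue + 180°
H' = (214 + 180) mod 360 = 34°
S and L unchanged.
= HSL(34°, 21%, 32%)


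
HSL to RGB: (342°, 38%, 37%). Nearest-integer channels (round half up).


H=342°, S=0.38, L=0.37
C = (1-|2L-1|)×S = (1-|-0.26|)×0.38 = 0.2812
H' = H/60 = 342/60 ≈ 5.7000; X = C×(1-|H' mod 2 - 1|) = 0.08436
m = L - C/2 = 0.37 - 0.1406 = 0.2294
Sector ⌊H'⌋ = 5 → (R',G',B') = (0.2812, 0.0, 0.08436)
RGB = ((R'+m)×255, (G'+m)×255, (B'+m)×255) = (130.203, 58.497, 80.0088)
Round half up → RGB(130, 58, 80)


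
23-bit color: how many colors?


Colors = 2^bits = 2^23
= 8,388,608 colors


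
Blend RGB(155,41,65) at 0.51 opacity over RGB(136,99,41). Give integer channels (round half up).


C = α×F + (1-α)×B, with 1-α = 0.49
R: 0.51×155 + 0.49×136 = 79.05 + 66.64 = 145.69 → 146
G: 0.51×41 + 0.49×99 = 20.91 + 48.51 = 69.42 → 69
B: 0.51×65 + 0.49×41 = 33.15 + 20.09 = 53.24 → 53
= RGB(146, 69, 53)


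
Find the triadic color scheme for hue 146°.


Triadic: equally spaced at 120° intervals
H1 = 146°
H2 = (146 + 120) mod 360 = 266°
H3 = (146 + 240) mod 360 = 26°
Triadic = 146°, 266°, 26°


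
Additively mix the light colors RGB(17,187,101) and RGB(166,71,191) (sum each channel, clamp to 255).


Additive: each channel = min(255, C₁+C₂)
R: 17+166 = 183 → 183
G: 187+71 = 258 → 255
B: 101+191 = 292 → 255
= RGB(183, 255, 255)


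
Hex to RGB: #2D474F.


2D → 45 (R)
47 → 71 (G)
4F → 79 (B)
= RGB(45, 71, 79)


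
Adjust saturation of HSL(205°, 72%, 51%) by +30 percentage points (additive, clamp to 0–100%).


Original S = 72%
Adjustment = +30 percentage points
New S = 72 + (30) = 102
Clamp to [0, 100] → 100
= HSL(205°, 100%, 51%)


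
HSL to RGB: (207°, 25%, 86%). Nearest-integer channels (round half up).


H=207°, S=0.25, L=0.86
C = (1-|2L-1|)×S = (1-|0.72|)×0.25 = 0.07
H' = H/60 = 207/60 ≈ 3.4500; X = C×(1-|H' mod 2 - 1|) = 0.0385
m = L - C/2 = 0.86 - 0.035 = 0.825
Sector ⌊H'⌋ = 3 → (R',G',B') = (0.0, 0.0385, 0.07)
RGB = ((R'+m)×255, (G'+m)×255, (B'+m)×255) = (210.375, 220.1925, 228.225)
Round half up → RGB(210, 220, 228)


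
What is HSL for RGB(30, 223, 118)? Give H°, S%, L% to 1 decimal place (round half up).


Normalize: R'=30/255≈0.1176, G'=223/255≈0.8745, B'=118/255≈0.4627
Max=223/255, Min=30/255, Δ=Max-Min=193/255
L = (Max+Min)/2 = (223+30)/510 = 253/510 = 0.49607… → L = 49.6%
L ≤ 0.5 → S = Δ/(Max+Min) = 193/(223+30) = 193/253 = 0.76284… → S = 76.3%
(the 1/255 factors cancel in S and H, so raw channel differences can be used)
Max is G' → H = 60 × ((B-R)/Δ + 2) = 60 × ((118-30)/193 + 2)
  88/193 + 2 = 0.4559… + 2 = 2.4559…
  H = 60 × 2.4559… = 147.357…° → H = 147.4°
= HSL(147.4°, 76.3%, 49.6%)


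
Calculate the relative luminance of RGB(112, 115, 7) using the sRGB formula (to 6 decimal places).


Linearize each channel (sRGB transfer function): c = v/255; c_lin = c/12.92 if c ≤ 0.04045, else ((c+0.055)/1.055)^2.4
  R: 112/255 ≈ 0.439216 > 0.04045 → ((0.439216+0.055)/1.055)^2.4 ≈ 0.162029
  G: 115/255 ≈ 0.450980 > 0.04045 → ((0.450980+0.055)/1.055)^2.4 ≈ 0.171441
  B: 7/255 ≈ 0.027451 ≤ 0.04045 → 0.027451/12.92 ≈ 0.002125
R_lin = 0.162029, G_lin = 0.171441, B_lin = 0.002125
L = 0.2126×R + 0.7152×G + 0.0722×B
L = 0.2126×0.162029 + 0.7152×0.171441 + 0.0722×0.002125
L ≈ 0.157216


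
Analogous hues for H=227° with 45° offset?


Base hue: 227°
Left analog: (227 - 45) mod 360 = 182°
Right analog: (227 + 45) mod 360 = 272°
Analogous hues = 182° and 272°


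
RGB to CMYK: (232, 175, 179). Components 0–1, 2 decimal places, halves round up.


R'=232/255≈0.9098, G'=175/255≈0.6863, B'=179/255≈0.7020
K = 1 - max(R',G',B') = 1 - 232/255 = 23/255 = 0.09019… → 0.09
(1-R'-K)/(1-K) simplifies to (max-R)/max with max = 232:
C = (232-232)/232 = 0/232 = 0 → 0.00
M = (232-175)/232 = 57/232 = 0.24568… → 0.25
Y = (232-179)/232 = 53/232 = 0.22844… → 0.23
= CMYK(0.00, 0.25, 0.23, 0.09)


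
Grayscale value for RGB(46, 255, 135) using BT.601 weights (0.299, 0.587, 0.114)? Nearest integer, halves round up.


Gray = 0.299×R + 0.587×G + 0.114×B
Gray = 0.299×46 + 0.587×255 + 0.114×135
Gray = 13.754 + 149.685 + 15.390
Gray = 178.829 → round half up → 179
Gray = 179


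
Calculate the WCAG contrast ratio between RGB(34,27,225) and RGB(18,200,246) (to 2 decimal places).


Linearize each sRGB channel c=v/255: c/12.92 if c ≤ 0.04045 else ((c+0.055)/1.055)^2.4
L = 0.2126×R_lin + 0.7152×G_lin + 0.0722×B_lin
Color 1 (34,27,225):
  R=34: 34/255≈0.1333 > 0.04045 → ((0.1333+0.055)/1.055)^2.4 ≈ 0.01600
  G=27: 27/255≈0.1059 > 0.04045 → ((0.1059+0.055)/1.055)^2.4 ≈ 0.01096
  B=225: 225/255≈0.8824 > 0.04045 → ((0.8824+0.055)/1.055)^2.4 ≈ 0.75294
  L1 = 0.2126×0.01600 + 0.7152×0.01096 + 0.0722×0.75294 ≈ 0.06560
Color 2 (18,200,246):
  R=18: 18/255≈0.0706 > 0.04045 → ((0.0706+0.055)/1.055)^2.4 ≈ 0.00605
  G=200: 200/255≈0.7843 > 0.04045 → ((0.7843+0.055)/1.055)^2.4 ≈ 0.57758
  B=246: 246/255≈0.9647 > 0.04045 → ((0.9647+0.055)/1.055)^2.4 ≈ 0.92158
  L2 = 0.2126×0.00605 + 0.7152×0.57758 + 0.0722×0.92158 ≈ 0.48091
Lighter = 0.48091, Darker = 0.06560
Ratio = (L_lighter + 0.05) / (L_darker + 0.05)
Ratio = (0.48091 + 0.05) / (0.06560 + 0.05) = 0.53091 / 0.11560 ≈ 4.5926
Ratio ≈ 4.59:1


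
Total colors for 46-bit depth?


Colors = 2^bits = 2^46
= 70,368,744,177,664 colors


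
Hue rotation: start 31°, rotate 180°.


New hue = (H + rotation) mod 360
New hue = (31 + 180) mod 360
= 211 mod 360
= 211°


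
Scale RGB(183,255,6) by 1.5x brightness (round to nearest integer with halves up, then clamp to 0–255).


Multiply each channel by 1.5, round half up, clamp to [0, 255]
R: 183×1.5 = 274.5 → round → 275 → clamp → 255
G: 255×1.5 = 382.5 → round → 383 → clamp → 255
B: 6×1.5 = 9
= RGB(255, 255, 9)


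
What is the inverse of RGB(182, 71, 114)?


Invert: (255-R, 255-G, 255-B)
R: 255-182 = 73
G: 255-71 = 184
B: 255-114 = 141
= RGB(73, 184, 141)


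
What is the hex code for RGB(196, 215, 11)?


R = 196 → C4 (hex)
G = 215 → D7 (hex)
B = 11 → 0B (hex)
Hex = #C4D70B


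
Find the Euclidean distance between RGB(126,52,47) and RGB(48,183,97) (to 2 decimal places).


d = √[(R₁-R₂)² + (G₁-G₂)² + (B₁-B₂)²]
d = √[(126-48)² + (52-183)² + (47-97)²]
d = √[6084 + 17161 + 2500]
d = √25745
d ≈ 160.45


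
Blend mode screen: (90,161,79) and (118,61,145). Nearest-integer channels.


Screen: C = 255 - (255-A)×(255-B)/255, rounded to nearest integer
R: 255 - (255-90)×(255-118)/255 = 255 - 22605/255 ≈ 255 - 88.647 = 166.353 → 166
G: 255 - (255-161)×(255-61)/255 = 255 - 18236/255 ≈ 255 - 71.514 = 183.486 → 183
B: 255 - (255-79)×(255-145)/255 = 255 - 19360/255 ≈ 255 - 75.922 = 179.078 → 179
= RGB(166, 183, 179)


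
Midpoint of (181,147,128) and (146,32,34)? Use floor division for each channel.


Midpoint: each channel = ⌊(C₁+C₂)/2⌋
R: ⌊(181+146)/2⌋ = 163
G: ⌊(147+32)/2⌋ = 89
B: ⌊(128+34)/2⌋ = 81
= RGB(163, 89, 81)


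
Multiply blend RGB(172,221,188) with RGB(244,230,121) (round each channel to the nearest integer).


Multiply: C = A×B/255, rounded to nearest integer
R: 172×244/255 = 41968/255 ≈ 164.580 → 165
G: 221×230/255 = 50830/255 ≈ 199.333 → 199
B: 188×121/255 = 22748/255 ≈ 89.208 → 89
= RGB(165, 199, 89)


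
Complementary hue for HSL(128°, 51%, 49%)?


Complement = opposite side of color wheel = hue + 180°
H' = (128 + 180) mod 360 = 308°
S and L unchanged.
= HSL(308°, 51%, 49%)


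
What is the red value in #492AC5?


Color: #492AC5
R = 49 = 73
G = 2A = 42
B = C5 = 197
Red = 73


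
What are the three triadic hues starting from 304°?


Triadic: equally spaced at 120° intervals
H1 = 304°
H2 = (304 + 120) mod 360 = 64°
H3 = (304 + 240) mod 360 = 184°
Triadic = 304°, 64°, 184°


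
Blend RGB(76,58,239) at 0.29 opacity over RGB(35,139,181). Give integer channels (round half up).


C = α×F + (1-α)×B, with 1-α = 0.71
R: 0.29×76 + 0.71×35 = 22.04 + 24.85 = 46.89 → 47
G: 0.29×58 + 0.71×139 = 16.82 + 98.69 = 115.51 → 116
B: 0.29×239 + 0.71×181 = 69.31 + 128.51 = 197.82 → 198
= RGB(47, 116, 198)


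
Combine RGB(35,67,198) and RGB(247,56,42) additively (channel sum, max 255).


Additive: each channel = min(255, C₁+C₂)
R: 35+247 = 282 → 255
G: 67+56 = 123 → 123
B: 198+42 = 240 → 240
= RGB(255, 123, 240)


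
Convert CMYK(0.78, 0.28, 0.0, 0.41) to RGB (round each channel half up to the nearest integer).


R = 255 × (1-C) × (1-K) = 255 × 0.22 × 0.59 = 33.099 → 33
G = 255 × (1-M) × (1-K) = 255 × 0.72 × 0.59 = 108.324 → 108
B = 255 × (1-Y) × (1-K) = 255 × 1.00 × 0.59 = 150.45 → 150
= RGB(33, 108, 150)


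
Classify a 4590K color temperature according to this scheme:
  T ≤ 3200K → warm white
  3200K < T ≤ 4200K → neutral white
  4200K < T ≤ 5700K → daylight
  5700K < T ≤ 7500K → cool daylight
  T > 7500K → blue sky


Temperature: 4590K
4200K < 4590K ≤ 5700K → daylight
Classification: daylight


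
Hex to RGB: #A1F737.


A1 → 161 (R)
F7 → 247 (G)
37 → 55 (B)
= RGB(161, 247, 55)


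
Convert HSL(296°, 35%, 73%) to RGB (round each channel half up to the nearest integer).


H=296°, S=0.35, L=0.73
C = (1-|2L-1|)×S = (1-|0.46|)×0.35 = 0.189
H' = H/60 = 296/60 ≈ 4.9333; X = C×(1-|H' mod 2 - 1|) = 0.1764
m = L - C/2 = 0.73 - 0.0945 = 0.6355
Sector ⌊H'⌋ = 4 → (R',G',B') = (0.1764, 0.0, 0.189)
RGB = ((R'+m)×255, (G'+m)×255, (B'+m)×255) = (207.0345, 162.0525, 210.2475)
Round half up → RGB(207, 162, 210)


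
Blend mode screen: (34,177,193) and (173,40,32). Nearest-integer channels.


Screen: C = 255 - (255-A)×(255-B)/255, rounded to nearest integer
R: 255 - (255-34)×(255-173)/255 = 255 - 18122/255 ≈ 255 - 71.067 = 183.933 → 184
G: 255 - (255-177)×(255-40)/255 = 255 - 16770/255 ≈ 255 - 65.765 = 189.235 → 189
B: 255 - (255-193)×(255-32)/255 = 255 - 13826/255 ≈ 255 - 54.220 = 200.780 → 201
= RGB(184, 189, 201)


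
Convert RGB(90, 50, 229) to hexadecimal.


R = 90 → 5A (hex)
G = 50 → 32 (hex)
B = 229 → E5 (hex)
Hex = #5A32E5


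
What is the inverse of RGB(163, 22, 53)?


Invert: (255-R, 255-G, 255-B)
R: 255-163 = 92
G: 255-22 = 233
B: 255-53 = 202
= RGB(92, 233, 202)


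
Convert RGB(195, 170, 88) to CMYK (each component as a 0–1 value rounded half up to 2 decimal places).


R'=195/255≈0.7647, G'=170/255≈0.6667, B'=88/255≈0.3451
K = 1 - max(R',G',B') = 1 - 195/255 = 60/255 = 0.23529… → 0.24
(1-R'-K)/(1-K) simplifies to (max-R)/max with max = 195:
C = (195-195)/195 = 0/195 = 0 → 0.00
M = (195-170)/195 = 25/195 = 0.12820… → 0.13
Y = (195-88)/195 = 107/195 = 0.54871… → 0.55
= CMYK(0.00, 0.13, 0.55, 0.24)


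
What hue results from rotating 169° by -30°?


New hue = (H + rotation) mod 360
New hue = (169 -30) mod 360
= 139 mod 360
= 139°


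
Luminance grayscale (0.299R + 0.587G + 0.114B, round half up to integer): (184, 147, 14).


Gray = 0.299×R + 0.587×G + 0.114×B
Gray = 0.299×184 + 0.587×147 + 0.114×14
Gray = 55.016 + 86.289 + 1.596
Gray = 142.901 → round half up → 143
Gray = 143


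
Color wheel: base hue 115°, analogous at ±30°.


Base hue: 115°
Left analog: (115 - 30) mod 360 = 85°
Right analog: (115 + 30) mod 360 = 145°
Analogous hues = 85° and 145°


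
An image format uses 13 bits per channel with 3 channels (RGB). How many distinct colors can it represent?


Total bits = 13 bits/channel × 3 channels = 39 bits
Distinct colors = 2^39
= 549,755,813,888 colors


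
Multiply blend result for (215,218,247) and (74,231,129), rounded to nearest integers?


Multiply: C = A×B/255, rounded to nearest integer
R: 215×74/255 = 15910/255 ≈ 62.392 → 62
G: 218×231/255 = 50358/255 ≈ 197.482 → 197
B: 247×129/255 = 31863/255 ≈ 124.953 → 125
= RGB(62, 197, 125)


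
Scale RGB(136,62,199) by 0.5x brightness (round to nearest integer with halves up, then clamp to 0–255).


Multiply each channel by 0.5, round half up, clamp to [0, 255]
R: 136×0.5 = 68
G: 62×0.5 = 31
B: 199×0.5 = 99.5 → round → 100
= RGB(68, 31, 100)


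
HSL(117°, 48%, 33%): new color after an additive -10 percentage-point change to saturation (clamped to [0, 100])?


Original S = 48%
Adjustment = -10 percentage points
New S = 48 + (-10) = 38
Clamp to [0, 100] → 38
= HSL(117°, 38%, 33%)


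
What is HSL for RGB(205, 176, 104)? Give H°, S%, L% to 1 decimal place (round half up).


Normalize: R'=205/255≈0.8039, G'=176/255≈0.6902, B'=104/255≈0.4078
Max=205/255, Min=104/255, Δ=Max-Min=101/255
L = (Max+Min)/2 = (205+104)/510 = 309/510 = 0.60588… → L = 60.6%
L > 0.5 → S = Δ/(2-Max-Min) = 101/(510-205-104) = 101/201 = 0.50248… → S = 50.2%
(the 1/255 factors cancel in S and H, so raw channel differences can be used)
Max is R' → H = 60 × (((G-B)/Δ) mod 6) = 60 × (((176-104)/101) mod 6)
  72/101 = 0.7128…
  H = 60 × 0.7128… = 42.772…° → H = 42.8°
= HSL(42.8°, 50.2%, 60.6%)


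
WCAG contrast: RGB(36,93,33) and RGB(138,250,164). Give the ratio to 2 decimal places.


Linearize each sRGB channel c=v/255: c/12.92 if c ≤ 0.04045 else ((c+0.055)/1.055)^2.4
L = 0.2126×R_lin + 0.7152×G_lin + 0.0722×B_lin
Color 1 (36,93,33):
  R=36: 36/255≈0.1412 > 0.04045 → ((0.1412+0.055)/1.055)^2.4 ≈ 0.01764
  G=93: 93/255≈0.3647 > 0.04045 → ((0.3647+0.055)/1.055)^2.4 ≈ 0.10946
  B=33: 33/255≈0.1294 > 0.04045 → ((0.1294+0.055)/1.055)^2.4 ≈ 0.01521
  L1 = 0.2126×0.01764 + 0.7152×0.10946 + 0.0722×0.01521 ≈ 0.08314
Color 2 (138,250,164):
  R=138: 138/255≈0.5412 > 0.04045 → ((0.5412+0.055)/1.055)^2.4 ≈ 0.25415
  G=250: 250/255≈0.9804 > 0.04045 → ((0.9804+0.055)/1.055)^2.4 ≈ 0.95597
  B=164: 164/255≈0.6431 > 0.04045 → ((0.6431+0.055)/1.055)^2.4 ≈ 0.37124
  L2 = 0.2126×0.25415 + 0.7152×0.95597 + 0.0722×0.37124 ≈ 0.76455
Lighter = 0.76455, Darker = 0.08314
Ratio = (L_lighter + 0.05) / (L_darker + 0.05)
Ratio = (0.76455 + 0.05) / (0.08314 + 0.05) = 0.81455 / 0.13314 ≈ 6.1182
Ratio ≈ 6.12:1


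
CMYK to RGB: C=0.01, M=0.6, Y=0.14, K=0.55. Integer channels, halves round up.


R = 255 × (1-C) × (1-K) = 255 × 0.99 × 0.45 = 113.6025 → 114
G = 255 × (1-M) × (1-K) = 255 × 0.40 × 0.45 = 45.9 → 46
B = 255 × (1-Y) × (1-K) = 255 × 0.86 × 0.45 = 98.685 → 99
= RGB(114, 46, 99)


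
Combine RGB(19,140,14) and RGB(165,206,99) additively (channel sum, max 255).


Additive: each channel = min(255, C₁+C₂)
R: 19+165 = 184 → 184
G: 140+206 = 346 → 255
B: 14+99 = 113 → 113
= RGB(184, 255, 113)


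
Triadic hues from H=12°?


Triadic: equally spaced at 120° intervals
H1 = 12°
H2 = (12 + 120) mod 360 = 132°
H3 = (12 + 240) mod 360 = 252°
Triadic = 12°, 132°, 252°


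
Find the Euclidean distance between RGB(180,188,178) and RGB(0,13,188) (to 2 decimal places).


d = √[(R₁-R₂)² + (G₁-G₂)² + (B₁-B₂)²]
d = √[(180-0)² + (188-13)² + (178-188)²]
d = √[32400 + 30625 + 100]
d = √63125
d ≈ 251.25


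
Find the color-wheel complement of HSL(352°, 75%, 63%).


Complement = opposite side of color wheel = hue + 180°
H' = (352 + 180) mod 360 = 172°
S and L unchanged.
= HSL(172°, 75%, 63%)


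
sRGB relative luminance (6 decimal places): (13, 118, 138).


Linearize each channel (sRGB transfer function): c = v/255; c_lin = c/12.92 if c ≤ 0.04045, else ((c+0.055)/1.055)^2.4
  R: 13/255 ≈ 0.050980 > 0.04045 → ((0.050980+0.055)/1.055)^2.4 ≈ 0.004025
  G: 118/255 ≈ 0.462745 > 0.04045 → ((0.462745+0.055)/1.055)^2.4 ≈ 0.181164
  B: 138/255 ≈ 0.541176 > 0.04045 → ((0.541176+0.055)/1.055)^2.4 ≈ 0.254152
R_lin = 0.004025, G_lin = 0.181164, B_lin = 0.254152
L = 0.2126×R + 0.7152×G + 0.0722×B
L = 0.2126×0.004025 + 0.7152×0.181164 + 0.0722×0.254152
L ≈ 0.148774


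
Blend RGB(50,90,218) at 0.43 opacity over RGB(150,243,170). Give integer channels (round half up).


C = α×F + (1-α)×B, with 1-α = 0.57
R: 0.43×50 + 0.57×150 = 21.50 + 85.50 = 107.00 → 107
G: 0.43×90 + 0.57×243 = 38.70 + 138.51 = 177.21 → 177
B: 0.43×218 + 0.57×170 = 93.74 + 96.90 = 190.64 → 191
= RGB(107, 177, 191)


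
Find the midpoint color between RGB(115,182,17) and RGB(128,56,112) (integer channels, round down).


Midpoint: each channel = ⌊(C₁+C₂)/2⌋
R: ⌊(115+128)/2⌋ = 121
G: ⌊(182+56)/2⌋ = 119
B: ⌊(17+112)/2⌋ = 64
= RGB(121, 119, 64)


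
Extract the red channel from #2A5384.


Color: #2A5384
R = 2A = 42
G = 53 = 83
B = 84 = 132
Red = 42


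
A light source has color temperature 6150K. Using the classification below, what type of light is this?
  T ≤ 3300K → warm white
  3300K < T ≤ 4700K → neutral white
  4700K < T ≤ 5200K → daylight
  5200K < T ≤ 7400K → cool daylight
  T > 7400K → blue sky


Temperature: 6150K
5200K < 6150K ≤ 7400K → cool daylight
Classification: cool daylight


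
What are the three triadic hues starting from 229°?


Triadic: equally spaced at 120° intervals
H1 = 229°
H2 = (229 + 120) mod 360 = 349°
H3 = (229 + 240) mod 360 = 109°
Triadic = 229°, 349°, 109°


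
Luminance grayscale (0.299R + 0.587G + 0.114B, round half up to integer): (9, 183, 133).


Gray = 0.299×R + 0.587×G + 0.114×B
Gray = 0.299×9 + 0.587×183 + 0.114×133
Gray = 2.691 + 107.421 + 15.162
Gray = 125.274 → round half up → 125
Gray = 125


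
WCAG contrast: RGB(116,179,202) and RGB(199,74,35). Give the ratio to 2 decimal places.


Linearize each sRGB channel c=v/255: c/12.92 if c ≤ 0.04045 else ((c+0.055)/1.055)^2.4
L = 0.2126×R_lin + 0.7152×G_lin + 0.0722×B_lin
Color 1 (116,179,202):
  R=116: 116/255≈0.4549 > 0.04045 → ((0.4549+0.055)/1.055)^2.4 ≈ 0.17465
  G=179: 179/255≈0.7020 > 0.04045 → ((0.7020+0.055)/1.055)^2.4 ≈ 0.45079
  B=202: 202/255≈0.7922 > 0.04045 → ((0.7922+0.055)/1.055)^2.4 ≈ 0.59062
  L1 = 0.2126×0.17465 + 0.7152×0.45079 + 0.0722×0.59062 ≈ 0.40217
Color 2 (199,74,35):
  R=199: 199/255≈0.7804 > 0.04045 → ((0.7804+0.055)/1.055)^2.4 ≈ 0.57112
  G=74: 74/255≈0.2902 > 0.04045 → ((0.2902+0.055)/1.055)^2.4 ≈ 0.06848
  B=35: 35/255≈0.1373 > 0.04045 → ((0.1373+0.055)/1.055)^2.4 ≈ 0.01681
  L2 = 0.2126×0.57112 + 0.7152×0.06848 + 0.0722×0.01681 ≈ 0.17161
Lighter = 0.40217, Darker = 0.17161
Ratio = (L_lighter + 0.05) / (L_darker + 0.05)
Ratio = (0.40217 + 0.05) / (0.17161 + 0.05) = 0.45217 / 0.22161 ≈ 2.0404
Ratio ≈ 2.04:1


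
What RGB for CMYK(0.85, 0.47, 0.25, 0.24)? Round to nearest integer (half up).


R = 255 × (1-C) × (1-K) = 255 × 0.15 × 0.76 = 29.07 → 29
G = 255 × (1-M) × (1-K) = 255 × 0.53 × 0.76 = 102.714 → 103
B = 255 × (1-Y) × (1-K) = 255 × 0.75 × 0.76 = 145.35 → 145
= RGB(29, 103, 145)


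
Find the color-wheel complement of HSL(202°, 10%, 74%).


Complement = opposite side of color wheel = hue + 180°
H' = (202 + 180) mod 360 = 22°
S and L unchanged.
= HSL(22°, 10%, 74%)


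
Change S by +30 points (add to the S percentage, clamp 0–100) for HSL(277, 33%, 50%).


Original S = 33%
Adjustment = +30 percentage points
New S = 33 + (30) = 63
Clamp to [0, 100] → 63
= HSL(277°, 63%, 50%)


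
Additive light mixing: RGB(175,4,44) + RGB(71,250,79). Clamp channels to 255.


Additive: each channel = min(255, C₁+C₂)
R: 175+71 = 246 → 246
G: 4+250 = 254 → 254
B: 44+79 = 123 → 123
= RGB(246, 254, 123)


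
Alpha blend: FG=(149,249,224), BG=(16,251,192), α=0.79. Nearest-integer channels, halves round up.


C = α×F + (1-α)×B, with 1-α = 0.21
R: 0.79×149 + 0.21×16 = 117.71 + 3.36 = 121.07 → 121
G: 0.79×249 + 0.21×251 = 196.71 + 52.71 = 249.42 → 249
B: 0.79×224 + 0.21×192 = 176.96 + 40.32 = 217.28 → 217
= RGB(121, 249, 217)


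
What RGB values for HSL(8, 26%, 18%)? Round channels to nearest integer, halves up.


H=8°, S=0.26, L=0.18
C = (1-|2L-1|)×S = (1-|-0.64|)×0.26 = 0.0936
H' = H/60 = 8/60 ≈ 0.1333; X = C×(1-|H' mod 2 - 1|) = 0.01248
m = L - C/2 = 0.18 - 0.0468 = 0.1332
Sector ⌊H'⌋ = 0 → (R',G',B') = (0.0936, 0.01248, 0.0)
RGB = ((R'+m)×255, (G'+m)×255, (B'+m)×255) = (57.834, 37.1484, 33.966)
Round half up → RGB(58, 37, 34)


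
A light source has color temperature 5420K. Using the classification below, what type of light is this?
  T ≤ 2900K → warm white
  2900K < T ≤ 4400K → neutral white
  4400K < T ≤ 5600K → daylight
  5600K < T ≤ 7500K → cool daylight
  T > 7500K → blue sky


Temperature: 5420K
4400K < 5420K ≤ 5600K → daylight
Classification: daylight


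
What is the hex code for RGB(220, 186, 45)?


R = 220 → DC (hex)
G = 186 → BA (hex)
B = 45 → 2D (hex)
Hex = #DCBA2D


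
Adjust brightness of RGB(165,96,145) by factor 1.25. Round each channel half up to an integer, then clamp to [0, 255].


Multiply each channel by 1.25, round half up, clamp to [0, 255]
R: 165×1.25 = 206.25 → round → 206
G: 96×1.25 = 120
B: 145×1.25 = 181.25 → round → 181
= RGB(206, 120, 181)


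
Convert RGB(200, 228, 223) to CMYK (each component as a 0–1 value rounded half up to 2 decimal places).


R'=200/255≈0.7843, G'=228/255≈0.8941, B'=223/255≈0.8745
K = 1 - max(R',G',B') = 1 - 228/255 = 27/255 = 0.10588… → 0.11
(1-R'-K)/(1-K) simplifies to (max-R)/max with max = 228:
C = (228-200)/228 = 28/228 = 0.12280… → 0.12
M = (228-228)/228 = 0/228 = 0 → 0.00
Y = (228-223)/228 = 5/228 = 0.02192… → 0.02
= CMYK(0.12, 0.00, 0.02, 0.11)


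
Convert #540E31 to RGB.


54 → 84 (R)
0E → 14 (G)
31 → 49 (B)
= RGB(84, 14, 49)


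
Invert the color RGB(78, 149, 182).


Invert: (255-R, 255-G, 255-B)
R: 255-78 = 177
G: 255-149 = 106
B: 255-182 = 73
= RGB(177, 106, 73)


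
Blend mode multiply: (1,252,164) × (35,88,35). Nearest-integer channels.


Multiply: C = A×B/255, rounded to nearest integer
R: 1×35/255 = 35/255 ≈ 0.137 → 0
G: 252×88/255 = 22176/255 ≈ 86.965 → 87
B: 164×35/255 = 5740/255 ≈ 22.510 → 23
= RGB(0, 87, 23)


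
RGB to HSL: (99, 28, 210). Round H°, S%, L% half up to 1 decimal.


Normalize: R'=99/255≈0.3882, G'=28/255≈0.1098, B'=210/255≈0.8235
Max=210/255, Min=28/255, Δ=Max-Min=182/255
L = (Max+Min)/2 = (210+28)/510 = 238/510 = 0.46666… → L = 46.7%
L ≤ 0.5 → S = Δ/(Max+Min) = 182/(210+28) = 182/238 = 0.76470… → S = 76.5%
(the 1/255 factors cancel in S and H, so raw channel differences can be used)
Max is B' → H = 60 × ((R-G)/Δ + 4) = 60 × ((99-28)/182 + 4)
  71/182 + 4 = 0.3901… + 4 = 4.3901…
  H = 60 × 4.3901… = 263.406…° → H = 263.4°
= HSL(263.4°, 76.5%, 46.7%)


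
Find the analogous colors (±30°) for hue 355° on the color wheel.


Base hue: 355°
Left analog: (355 - 30) mod 360 = 325°
Right analog: (355 + 30) mod 360 = 25°
Analogous hues = 325° and 25°


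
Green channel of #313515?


Color: #313515
R = 31 = 49
G = 35 = 53
B = 15 = 21
Green = 53


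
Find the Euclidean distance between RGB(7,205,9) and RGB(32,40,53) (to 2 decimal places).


d = √[(R₁-R₂)² + (G₁-G₂)² + (B₁-B₂)²]
d = √[(7-32)² + (205-40)² + (9-53)²]
d = √[625 + 27225 + 1936]
d = √29786
d ≈ 172.59


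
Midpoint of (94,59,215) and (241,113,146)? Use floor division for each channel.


Midpoint: each channel = ⌊(C₁+C₂)/2⌋
R: ⌊(94+241)/2⌋ = 167
G: ⌊(59+113)/2⌋ = 86
B: ⌊(215+146)/2⌋ = 180
= RGB(167, 86, 180)


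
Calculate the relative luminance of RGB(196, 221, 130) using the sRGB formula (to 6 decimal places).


Linearize each channel (sRGB transfer function): c = v/255; c_lin = c/12.92 if c ≤ 0.04045, else ((c+0.055)/1.055)^2.4
  R: 196/255 ≈ 0.768627 > 0.04045 → ((0.768627+0.055)/1.055)^2.4 ≈ 0.552011
  G: 221/255 ≈ 0.866667 > 0.04045 → ((0.866667+0.055)/1.055)^2.4 ≈ 0.723055
  B: 130/255 ≈ 0.509804 > 0.04045 → ((0.509804+0.055)/1.055)^2.4 ≈ 0.223228
R_lin = 0.552011, G_lin = 0.723055, B_lin = 0.223228
L = 0.2126×R + 0.7152×G + 0.0722×B
L = 0.2126×0.552011 + 0.7152×0.723055 + 0.0722×0.223228
L ≈ 0.650604


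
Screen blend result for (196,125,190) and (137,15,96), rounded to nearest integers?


Screen: C = 255 - (255-A)×(255-B)/255, rounded to nearest integer
R: 255 - (255-196)×(255-137)/255 = 255 - 6962/255 ≈ 255 - 27.302 = 227.698 → 228
G: 255 - (255-125)×(255-15)/255 = 255 - 31200/255 ≈ 255 - 122.353 = 132.647 → 133
B: 255 - (255-190)×(255-96)/255 = 255 - 10335/255 ≈ 255 - 40.529 = 214.471 → 214
= RGB(228, 133, 214)


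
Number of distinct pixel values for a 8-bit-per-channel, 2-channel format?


Total bits = 8 bits/channel × 2 channels = 16 bits
Distinct pixel values = 2^16
= 65,536 pixel values


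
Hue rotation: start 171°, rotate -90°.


New hue = (H + rotation) mod 360
New hue = (171 -90) mod 360
= 81 mod 360
= 81°


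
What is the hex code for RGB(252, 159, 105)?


R = 252 → FC (hex)
G = 159 → 9F (hex)
B = 105 → 69 (hex)
Hex = #FC9F69


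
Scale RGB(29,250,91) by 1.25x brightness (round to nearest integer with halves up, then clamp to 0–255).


Multiply each channel by 1.25, round half up, clamp to [0, 255]
R: 29×1.25 = 36.25 → round → 36
G: 250×1.25 = 312.5 → round → 313 → clamp → 255
B: 91×1.25 = 113.75 → round → 114
= RGB(36, 255, 114)


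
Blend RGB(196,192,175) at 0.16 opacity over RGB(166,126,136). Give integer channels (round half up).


C = α×F + (1-α)×B, with 1-α = 0.84
R: 0.16×196 + 0.84×166 = 31.36 + 139.44 = 170.80 → 171
G: 0.16×192 + 0.84×126 = 30.72 + 105.84 = 136.56 → 137
B: 0.16×175 + 0.84×136 = 28.00 + 114.24 = 142.24 → 142
= RGB(171, 137, 142)


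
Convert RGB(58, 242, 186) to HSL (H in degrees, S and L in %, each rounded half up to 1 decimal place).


Normalize: R'=58/255≈0.2275, G'=242/255≈0.9490, B'=186/255≈0.7294
Max=242/255, Min=58/255, Δ=Max-Min=184/255
L = (Max+Min)/2 = (242+58)/510 = 300/510 = 0.58823… → L = 58.8%
L > 0.5 → S = Δ/(2-Max-Min) = 184/(510-242-58) = 184/210 = 0.87619… → S = 87.6%
(the 1/255 factors cancel in S and H, so raw channel differences can be used)
Max is G' → H = 60 × ((B-R)/Δ + 2) = 60 × ((186-58)/184 + 2)
  128/184 + 2 = 0.6956… + 2 = 2.6956…
  H = 60 × 2.6956… = 161.739…° → H = 161.7°
= HSL(161.7°, 87.6%, 58.8%)


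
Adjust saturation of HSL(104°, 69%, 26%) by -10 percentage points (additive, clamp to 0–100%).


Original S = 69%
Adjustment = -10 percentage points
New S = 69 + (-10) = 59
Clamp to [0, 100] → 59
= HSL(104°, 59%, 26%)


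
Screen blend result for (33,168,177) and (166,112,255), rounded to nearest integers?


Screen: C = 255 - (255-A)×(255-B)/255, rounded to nearest integer
R: 255 - (255-33)×(255-166)/255 = 255 - 19758/255 ≈ 255 - 77.482 = 177.518 → 178
G: 255 - (255-168)×(255-112)/255 = 255 - 12441/255 ≈ 255 - 48.788 = 206.212 → 206
B: 255 - (255-177)×(255-255)/255 = 255 - 0/255 ≈ 255 - 0.000 = 255.000 → 255
= RGB(178, 206, 255)


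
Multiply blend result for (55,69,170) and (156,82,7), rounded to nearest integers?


Multiply: C = A×B/255, rounded to nearest integer
R: 55×156/255 = 8580/255 ≈ 33.647 → 34
G: 69×82/255 = 5658/255 ≈ 22.188 → 22
B: 170×7/255 = 1190/255 ≈ 4.667 → 5
= RGB(34, 22, 5)
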